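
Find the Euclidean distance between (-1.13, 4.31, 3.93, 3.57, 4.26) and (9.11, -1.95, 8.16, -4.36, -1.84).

√(Σ(x_i - y_i)²) = √((-1.13 - 9.11)² + (4.31 - (-1.95))² + (3.93 - 8.16)² + (3.57 - (-4.36))² + (4.26 - (-1.84))²)
= √((-10.24)² + 6.26² + (-4.23)² + 7.93² + 6.1²) = √(104.8576 + 39.1876 + 17.8929 + 62.8849 + 37.21) = √262.033 ≈ 16.1874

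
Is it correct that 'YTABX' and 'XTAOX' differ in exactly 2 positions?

Differing positions: 1, 4. Hamming distance = 2, so the claim is true.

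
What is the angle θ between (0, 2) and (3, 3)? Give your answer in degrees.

With u = (0, 2), v = (3, 3):
u·v = 0·3 + 2·3 = 0 + 6 = 6.
|u| = √(0² + 2²) = √4, |v| = √(3² + 3²) = √18, so |u||v| = √(4·18) = √72.
cos θ = (u·v)/(|u||v|) = 6/√72 ≈ 0.707107
θ = arccos(0.707107) ≈ 45°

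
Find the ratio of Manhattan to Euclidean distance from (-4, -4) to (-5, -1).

L1 = |-4 - (-5)| + |-4 - (-1)| = 1 + 3 = 4
L2 = √(1² + 3²) = √10 ≈ 3.1623
L1 ≥ L2 always (equality iff movement is along one axis); L1 > L2 here.
Ratio L1/L2 = 4/√10 ≈ 1.2649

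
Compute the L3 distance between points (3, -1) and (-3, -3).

(Σ|x_i - y_i|^3)^(1/3) = (|3 - (-3)|^3 + |-1 - (-3)|^3)^(1/3)
= (6^3 + 2^3)^(1/3) = (216 + 8)^(1/3) = (224)^(1/3) ≈ 6.0732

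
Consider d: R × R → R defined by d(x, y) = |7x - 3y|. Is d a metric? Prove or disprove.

No. d fails symmetry: d(5, 4) = |7·5 - 3·4| = |23| = 23, but d(4, 5) = |7·4 - 3·5| = |13| = 13. Since 23 ≠ 13, d(x,y) ≠ d(y,x) in general.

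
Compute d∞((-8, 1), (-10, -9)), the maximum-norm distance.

max(|x_i - y_i|) = max(|-8 - (-10)|, |1 - (-9)|) = max(2, 10) = 10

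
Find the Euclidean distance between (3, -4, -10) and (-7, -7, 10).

√(Σ(x_i - y_i)²) = √((3 - (-7))² + (-4 - (-7))² + (-10 - 10)²)
= √(10² + 3² + (-20)²) = √(100 + 9 + 400) = √509 ≈ 22.561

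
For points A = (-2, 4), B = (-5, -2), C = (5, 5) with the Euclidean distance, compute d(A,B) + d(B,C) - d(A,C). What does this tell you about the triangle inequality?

d(A,B) = √(3² + 6²) = √45 ≈ 6.7082, d(B,C) = √(10² + 7²) = √149 ≈ 12.2066, d(A,C) = √(7² + 1²) = √50 ≈ 7.0711.
d(A,B) + d(B,C) - d(A,C) = 6.7082 + 12.2066 - 7.0711 = 18.9148 - 7.0711 = 11.8437 (to 4 decimal places). This is ≥ 0, so the triangle inequality holds for these points.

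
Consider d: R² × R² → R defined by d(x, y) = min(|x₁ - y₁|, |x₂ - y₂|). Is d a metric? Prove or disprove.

No. d fails identity of indiscernibles: take x = (-5, 0) and y = (-5, 6). Then d(x,y) = min(|-5 - (-5)|, |0 - 6|) = min(0, 6) = 0, yet x ≠ y.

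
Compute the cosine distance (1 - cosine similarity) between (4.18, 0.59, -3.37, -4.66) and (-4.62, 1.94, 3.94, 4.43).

With u = (4.18, 0.59, -3.37, -4.66), v = (-4.62, 1.94, 3.94, 4.43):
u·v = 4.18·(-4.62) + 0.59·1.94 + (-3.37)·3.94 + (-4.66)·4.43 = (-19.3116) + 1.1446 + (-13.2778) + (-20.6438) = -52.0886.
|u| = √(4.18² + 0.59² + (-3.37)² + (-4.66)²) = √(17.4724 + 0.3481 + 11.3569 + 21.7156) = √50.893, |v| = √((-4.62)² + 1.94² + 3.94² + 4.43²) = √(21.3444 + 3.7636 + 15.5236 + 19.6249) = √60.2565.
cos θ = (u·v)/(|u||v|) = -52.0886/(√50.893·√60.2565) ≈ -0.9406
Cosine distance = 1 - cos θ ≈ 1 - (-0.9406) = 1.9406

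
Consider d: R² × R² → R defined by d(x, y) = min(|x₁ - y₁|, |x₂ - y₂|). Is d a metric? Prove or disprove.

No. d fails identity of indiscernibles: take x = (-2, 0) and y = (-2, 3). Then d(x,y) = min(|-2 - (-2)|, |0 - 3|) = min(0, 3) = 0, yet x ≠ y.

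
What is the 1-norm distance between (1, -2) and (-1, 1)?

Σ|x_i - y_i| = |1 - (-1)| + |-2 - 1| = 2 + 3 = 5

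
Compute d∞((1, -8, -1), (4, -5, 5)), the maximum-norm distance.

max(|x_i - y_i|) = max(|1 - 4|, |-8 - (-5)|, |-1 - 5|) = max(3, 3, 6) = 6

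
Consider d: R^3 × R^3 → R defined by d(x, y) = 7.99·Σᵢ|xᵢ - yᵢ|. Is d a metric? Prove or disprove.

Yes. The L1 (Manhattan) norm induces a metric on R^3, and multiplying a metric by a positive constant 7.99 > 0 preserves all four axioms: non-negativity (7.99·||x-y|| ≥ 0), identity (7.99·||x-y|| = 0 ⟺ ||x-y|| = 0 ⟺ x = y), symmetry (||x-y|| = ||y-x||), and the triangle inequality (7.99·||x-z|| ≤ 7.99·||x-y|| + 7.99·||y-z||). So d is a metric.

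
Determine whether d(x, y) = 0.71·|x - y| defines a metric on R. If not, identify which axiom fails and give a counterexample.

Yes. Since |x - y| is a metric on R and 0.71 > 0, the positive scalar multiple 0.71·|x - y| is also a metric: scaling by a positive constant preserves non-negativity, identity (d=0 ⟺ |x-y|=0 ⟺ x=y), symmetry, and the triangle inequality.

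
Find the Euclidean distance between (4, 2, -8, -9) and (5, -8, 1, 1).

√(Σ(x_i - y_i)²) = √((4 - 5)² + (2 - (-8))² + (-8 - 1)² + (-9 - 1)²)
= √((-1)² + 10² + (-9)² + (-10)²) = √(1 + 100 + 81 + 100) = √282 ≈ 16.7929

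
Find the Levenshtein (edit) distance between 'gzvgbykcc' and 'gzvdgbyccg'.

Let D[i][j] be the edit distance between the first i characters of 'gzvgbykcc' and the first j characters of 'gzvdgbyccg', with D[i][0] = i, D[0][j] = j, and D[i][j] = D[i-1][j-1] if the characters match, else 1 + min(D[i-1][j], D[i][j-1], D[i-1][j-1]). Filling the table (rows: prefixes of 'gzvgbykcc', columns: prefixes of 'gzvdgbyccg'):
     ε  g  z  v  d  g  b  y  c  c  g
  ε  0  1  2  3  4  5  6  7  8  9 10
  g  1  0  1  2  3  4  5  6  7  8  9
  z  2  1  0  1  2  3  4  5  6  7  8
  v  3  2  1  0  1  2  3  4  5  6  7
  g  4  3  2  1  1  1  2  3  4  5  6
  b  5  4  3  2  2  2  1  2  3  4  5
  y  6  5  4  3  3  3  2  1  2  3  4
  k  7  6  5  4  4  4  3  2  2  3  4
  c  8  7  6  5  5  5  4  3  2  2  3
  c  9  8  7  6  6  6  5  4  3  2  3
The bottom-right entry gives D[9][10] = 3, so no sequence of fewer than 3 edits works. Backtracking through the table gives one optimal edit sequence (3 edits):
  gzvgbykcc → gzvdgbykcc (ins d @4)
  gzvdgbykcc → gzvdgbyccc (sub k→c @8)
  gzvdgbyccc → gzvdgbyccg (sub c→g @10)
Edit distance = 3.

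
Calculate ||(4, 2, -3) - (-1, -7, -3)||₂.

√(Σ(x_i - y_i)²) = √((4 - (-1))² + (2 - (-7))² + (-3 - (-3))²)
= √(5² + 9² + 0²) = √(25 + 81 + 0) = √106 ≈ 10.2956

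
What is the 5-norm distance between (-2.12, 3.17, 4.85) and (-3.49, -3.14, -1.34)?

(Σ|x_i - y_i|^5)^(1/5) = (|-2.12 - (-3.49)|^5 + |3.17 - (-3.14)|^5 + |4.85 - (-1.34)|^5)^(1/5)
= (1.37^5 + 6.31^5 + 6.19^5)^(1/5) ≈ (4.8262 + 10003.3807 + 9087.6846)^(1/5) = (19095.8915)^(1/5) ≈ 7.1811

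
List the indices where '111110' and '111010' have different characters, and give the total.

Differing positions: 4. Hamming distance = 1.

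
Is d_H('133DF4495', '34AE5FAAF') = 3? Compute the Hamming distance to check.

Differing positions: 1, 2, 3, 4, 5, 6, 7, 8, 9. Hamming distance = 9, so the claim that d_H = 3 is false.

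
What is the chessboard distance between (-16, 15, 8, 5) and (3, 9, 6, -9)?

max(|x_i - y_i|) = max(|-16 - 3|, |15 - 9|, |8 - 6|, |5 - (-9)|) = max(19, 6, 2, 14) = 19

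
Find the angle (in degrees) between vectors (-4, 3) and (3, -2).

With u = (-4, 3), v = (3, -2):
u·v = (-4)·3 + 3·(-2) = (-12) + (-6) = -18.
|u| = √((-4)² + 3²) = √25, |v| = √(3² + (-2)²) = √13, so |u||v| = √(25·13) = √325.
cos θ = (u·v)/(|u||v|) = -18/√325 ≈ -0.99846
θ = arccos(-0.99846) ≈ 176.82°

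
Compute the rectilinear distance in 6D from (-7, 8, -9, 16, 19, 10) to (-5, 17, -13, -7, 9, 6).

Σ|x_i - y_i| = |-7 - (-5)| + |8 - 17| + |-9 - (-13)| + |16 - (-7)| + |19 - 9| + |10 - 6| = 2 + 9 + 4 + 23 + 10 + 4 = 52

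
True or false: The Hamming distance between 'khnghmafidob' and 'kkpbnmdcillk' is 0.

Differing positions: 2, 3, 4, 5, 7, 8, 10, 11, 12. Hamming distance = 9, so the claim that d_H = 0 is false.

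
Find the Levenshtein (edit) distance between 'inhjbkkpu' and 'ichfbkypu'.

Let D[i][j] be the edit distance between the first i characters of 'inhjbkkpu' and the first j characters of 'ichfbkypu', with D[i][0] = i, D[0][j] = j, and D[i][j] = D[i-1][j-1] if the characters match, else 1 + min(D[i-1][j], D[i][j-1], D[i-1][j-1]). Filling the table (rows: prefixes of 'inhjbkkpu', columns: prefixes of 'ichfbkypu'):
     ε  i  c  h  f  b  k  y  p  u
  ε  0  1  2  3  4  5  6  7  8  9
  i  1  0  1  2  3  4  5  6  7  8
  n  2  1  1  2  3  4  5  6  7  8
  h  3  2  2  1  2  3  4  5  6  7
  j  4  3  3  2  2  3  4  5  6  7
  b  5  4  4  3  3  2  3  4  5  6
  k  6  5  5  4  4  3  2  3  4  5
  k  7  6  6  5  5  4  3  3  4  5
  p  8  7  7  6  6  5  4  4  3  4
  u  9  8  8  7  7  6  5  5  4  3
The bottom-right entry gives D[9][9] = 3, so no sequence of fewer than 3 edits works. Backtracking through the table gives one optimal edit sequence (3 edits):
  inhjbkkpu → ichjbkkpu (sub n→c @2)
  ichjbkkpu → ichfbkkpu (sub j→f @4)
  ichfbkkpu → ichfbkypu (sub k→y @7)
Edit distance = 3.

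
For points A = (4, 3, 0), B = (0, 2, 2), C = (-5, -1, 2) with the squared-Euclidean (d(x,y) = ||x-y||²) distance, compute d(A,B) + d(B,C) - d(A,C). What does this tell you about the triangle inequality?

d(A,B) = 4² + 1² + 2² = 21, d(B,C) = 5² + 3² + 0² = 34, d(A,C) = 9² + 4² + 2² = 101.
d(A,B) + d(B,C) - d(A,C) = 21 + 34 - 101 = 55 - 101 = -46. This is < 0, so the triangle inequality FAILS for these points (squared-Euclidean is not a metric).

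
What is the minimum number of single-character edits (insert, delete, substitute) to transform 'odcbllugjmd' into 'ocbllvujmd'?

Let D[i][j] be the edit distance between the first i characters of 'odcbllugjmd' and the first j characters of 'ocbllvujmd', with D[i][0] = i, D[0][j] = j, and D[i][j] = D[i-1][j-1] if the characters match, else 1 + min(D[i-1][j], D[i][j-1], D[i-1][j-1]). Filling the table (rows: prefixes of 'odcbllugjmd', columns: prefixes of 'ocbllvujmd'):
     ε  o  c  b  l  l  v  u  j  m  d
  ε  0  1  2  3  4  5  6  7  8  9 10
  o  1  0  1  2  3  4  5  6  7  8  9
  d  2  1  1  2  3  4  5  6  7  8  8
  c  3  2  1  2  3  4  5  6  7  8  9
  b  4  3  2  1  2  3  4  5  6  7  8
  l  5  4  3  2  1  2  3  4  5  6  7
  l  6  5  4  3  2  1  2  3  4  5  6
  u  7  6  5  4  3  2  2  2  3  4  5
  g  8  7  6  5  4  3  3  3  3  4  5
  j  9  8  7  6  5  4  4  4  3  4  5
  m 10  9  8  7  6  5  5  5  4  3  4
  d 11 10  9  8  7  6  6  6  5  4  3
The bottom-right entry gives D[11][10] = 3, so no sequence of fewer than 3 edits works. Backtracking through the table gives one optimal edit sequence (3 edits):
  odcbllugjmd → ocbllugjmd (del d @2)
  ocbllugjmd → ocbllvgjmd (sub u→v @6)
  ocbllvgjmd → ocbllvujmd (sub g→u @7)
Edit distance = 3.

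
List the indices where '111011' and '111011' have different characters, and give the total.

Differing positions: none. Hamming distance = 0.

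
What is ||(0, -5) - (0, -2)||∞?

max(|x_i - y_i|) = max(|0 - 0|, |-5 - (-2)|) = max(0, 3) = 3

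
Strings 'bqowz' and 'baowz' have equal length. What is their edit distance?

Let D[i][j] be the edit distance between the first i characters of 'bqowz' and the first j characters of 'baowz', with D[i][0] = i, D[0][j] = j, and D[i][j] = D[i-1][j-1] if the characters match, else 1 + min(D[i-1][j], D[i][j-1], D[i-1][j-1]). Filling the table (rows: prefixes of 'bqowz', columns: prefixes of 'baowz'):
     ε  b  a  o  w  z
  ε  0  1  2  3  4  5
  b  1  0  1  2  3  4
  q  2  1  1  2  3  4
  o  3  2  2  1  2  3
  w  4  3  3  2  1  2
  z  5  4  4  3  2  1
The bottom-right entry gives D[5][5] = 1, so no sequence of fewer than 1 edit works. Backtracking through the table gives one optimal edit sequence (1 edit):
  bqowz → baowz (sub q→a @2)
Edit distance = 1.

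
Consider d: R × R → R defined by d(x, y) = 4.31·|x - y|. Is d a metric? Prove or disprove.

Yes. Since |x - y| is a metric on R and 4.31 > 0, the positive scalar multiple 4.31·|x - y| is also a metric: scaling by a positive constant preserves non-negativity, identity (d=0 ⟺ |x-y|=0 ⟺ x=y), symmetry, and the triangle inequality.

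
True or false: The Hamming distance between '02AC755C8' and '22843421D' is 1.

Differing positions: 1, 3, 4, 5, 6, 7, 8, 9. Hamming distance = 8, so the claim that d_H = 1 is false.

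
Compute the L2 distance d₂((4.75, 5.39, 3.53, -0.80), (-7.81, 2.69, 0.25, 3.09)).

√(Σ(x_i - y_i)²) = √((4.75 - (-7.81))² + (5.39 - 2.69)² + (3.53 - 0.25)² + (-0.8 - 3.09)²)
= √(12.56² + 2.7² + 3.28² + (-3.89)²) = √(157.7536 + 7.29 + 10.7584 + 15.1321) = √190.9341 ≈ 13.8179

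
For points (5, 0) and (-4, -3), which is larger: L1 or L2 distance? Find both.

L1 = |5 - (-4)| + |0 - (-3)| = 9 + 3 = 12
L2 = √(9² + 3²) = √90 ≈ 9.4868
L1 ≥ L2 always (equality iff movement is along one axis); L1 > L2 here.
Ratio L1/L2 = 12/√90 ≈ 1.2649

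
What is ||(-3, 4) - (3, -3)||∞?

max(|x_i - y_i|) = max(|-3 - 3|, |4 - (-3)|) = max(6, 7) = 7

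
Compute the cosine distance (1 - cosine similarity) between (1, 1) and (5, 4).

With u = (1, 1), v = (5, 4):
u·v = 1·5 + 1·4 = 5 + 4 = 9.
|u| = √(1² + 1²) = √2, |v| = √(5² + 4²) = √41, so |u||v| = √(2·41) = √82.
cos θ = (u·v)/(|u||v|) = 9/√82 ≈ 0.9939
Cosine distance = 1 - cos θ ≈ 1 - 0.9939 = 0.0061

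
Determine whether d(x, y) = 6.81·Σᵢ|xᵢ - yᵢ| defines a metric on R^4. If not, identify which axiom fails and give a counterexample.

Yes. The L1 (Manhattan) norm induces a metric on R^4, and multiplying a metric by a positive constant 6.81 > 0 preserves all four axioms: non-negativity (6.81·||x-y|| ≥ 0), identity (6.81·||x-y|| = 0 ⟺ ||x-y|| = 0 ⟺ x = y), symmetry (||x-y|| = ||y-x||), and the triangle inequality (6.81·||x-z|| ≤ 6.81·||x-y|| + 6.81·||y-z||). So d is a metric.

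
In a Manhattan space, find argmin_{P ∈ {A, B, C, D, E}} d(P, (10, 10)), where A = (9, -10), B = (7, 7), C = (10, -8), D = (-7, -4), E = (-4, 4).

Distances: d(A) = 21, d(B) = 6, d(C) = 18, d(D) = 31, d(E) = 20. Nearest: B = (7, 7) with distance 6.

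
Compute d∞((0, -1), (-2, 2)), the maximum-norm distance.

max(|x_i - y_i|) = max(|0 - (-2)|, |-1 - 2|) = max(2, 3) = 3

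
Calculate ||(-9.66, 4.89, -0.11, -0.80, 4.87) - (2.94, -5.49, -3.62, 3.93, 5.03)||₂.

√(Σ(x_i - y_i)²) = √((-9.66 - 2.94)² + (4.89 - (-5.49))² + (-0.11 - (-3.62))² + (-0.8 - 3.93)² + (4.87 - 5.03)²)
= √((-12.6)² + 10.38² + 3.51² + (-4.73)² + (-0.16)²) = √(158.76 + 107.7444 + 12.3201 + 22.3729 + 0.0256) = √301.223 ≈ 17.3558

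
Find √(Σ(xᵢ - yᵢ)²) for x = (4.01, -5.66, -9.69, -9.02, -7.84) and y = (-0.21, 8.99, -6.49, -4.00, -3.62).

√(Σ(x_i - y_i)²) = √((4.01 - (-0.21))² + (-5.66 - 8.99)² + (-9.69 - (-6.49))² + (-9.02 - (-4))² + (-7.84 - (-3.62))²)
= √(4.22² + (-14.65)² + (-3.2)² + (-5.02)² + (-4.22)²) = √(17.8084 + 214.6225 + 10.24 + 25.2004 + 17.8084) = √285.6797 ≈ 16.9021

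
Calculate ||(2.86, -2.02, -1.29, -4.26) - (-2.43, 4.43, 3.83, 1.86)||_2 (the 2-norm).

(Σ|x_i - y_i|^2)^(1/2) = (|2.86 - (-2.43)|^2 + |-2.02 - 4.43|^2 + |-1.29 - 3.83|^2 + |-4.26 - 1.86|^2)^(1/2)
= (5.29^2 + 6.45^2 + 5.12^2 + 6.12^2)^(1/2) = (27.9841 + 41.6025 + 26.2144 + 37.4544)^(1/2) = (133.2554)^(1/2) ≈ 11.5436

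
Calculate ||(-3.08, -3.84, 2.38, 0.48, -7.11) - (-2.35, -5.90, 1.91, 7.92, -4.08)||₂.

√(Σ(x_i - y_i)²) = √((-3.08 - (-2.35))² + (-3.84 - (-5.9))² + (2.38 - 1.91)² + (0.48 - 7.92)² + (-7.11 - (-4.08))²)
= √((-0.73)² + 2.06² + 0.47² + (-7.44)² + (-3.03)²) = √(0.5329 + 4.2436 + 0.2209 + 55.3536 + 9.1809) = √69.5319 ≈ 8.3386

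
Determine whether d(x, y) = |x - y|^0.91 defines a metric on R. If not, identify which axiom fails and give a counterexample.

Yes. With 0 < p = 0.91 ≤ 1, d(x,y) = |x-y|^0.91 is a metric on R. Non-negativity and symmetry are immediate; |x-y|^0.91 = 0 ⟺ |x-y| = 0 ⟺ x = y. For the triangle inequality, the function t ↦ t^0.91 is subadditive on [0,∞) when p ≤ 1, so |x-z|^0.91 ≤ (|x-y| + |y-z|)^0.91 ≤ |x-y|^0.91 + |y-z|^0.91.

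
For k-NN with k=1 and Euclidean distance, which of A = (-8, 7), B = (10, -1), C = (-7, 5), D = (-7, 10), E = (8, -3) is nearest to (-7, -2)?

Distances: d(A) ≈ 9.0554, d(B) ≈ 17.0294, d(C) = 7, d(D) = 12, d(E) ≈ 15.0333. Nearest: C = (-7, 5) with distance 7.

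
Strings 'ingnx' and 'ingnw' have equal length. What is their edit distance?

Let D[i][j] be the edit distance between the first i characters of 'ingnx' and the first j characters of 'ingnw', with D[i][0] = i, D[0][j] = j, and D[i][j] = D[i-1][j-1] if the characters match, else 1 + min(D[i-1][j], D[i][j-1], D[i-1][j-1]). Filling the table (rows: prefixes of 'ingnx', columns: prefixes of 'ingnw'):
     ε  i  n  g  n  w
  ε  0  1  2  3  4  5
  i  1  0  1  2  3  4
  n  2  1  0  1  2  3
  g  3  2  1  0  1  2
  n  4  3  2  1  0  1
  x  5  4  3  2  1  1
The bottom-right entry gives D[5][5] = 1, so no sequence of fewer than 1 edit works. Backtracking through the table gives one optimal edit sequence (1 edit):
  ingnx → ingnw (sub x→w @5)
Edit distance = 1.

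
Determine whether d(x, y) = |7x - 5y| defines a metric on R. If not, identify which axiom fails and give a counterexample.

No. d fails symmetry: d(3, 7) = |7·3 - 5·7| = |-14| = 14, but d(7, 3) = |7·7 - 5·3| = |34| = 34. Since 14 ≠ 34, d(x,y) ≠ d(y,x) in general.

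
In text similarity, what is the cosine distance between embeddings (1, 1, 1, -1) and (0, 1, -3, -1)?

With u = (1, 1, 1, -1), v = (0, 1, -3, -1):
u·v = 1·0 + 1·1 + 1·(-3) + (-1)·(-1) = 0 + 1 + (-3) + 1 = -1.
|u| = √(1² + 1² + 1² + (-1)²) = √4, |v| = √(0² + 1² + (-3)² + (-1)²) = √11, so |u||v| = √(4·11) = √44.
cos θ = (u·v)/(|u||v|) = -1/√44 ≈ -0.1508
Cosine distance = 1 - cos θ ≈ 1 - (-0.1508) = 1.1508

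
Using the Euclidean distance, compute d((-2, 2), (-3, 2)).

(Σ|x_i - y_i|^2)^(1/2) = (|-2 - (-3)|^2 + |2 - 2|^2)^(1/2)
= (1^2 + 0^2)^(1/2) = (1 + 0)^(1/2) = (1)^(1/2) = 1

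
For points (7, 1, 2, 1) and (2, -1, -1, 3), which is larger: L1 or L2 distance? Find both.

L1 = |7 - 2| + |1 - (-1)| + |2 - (-1)| + |1 - 3| = 5 + 2 + 3 + 2 = 12
L2 = √(5² + 2² + 3² + 2²) = √42 ≈ 6.4807
L1 ≥ L2 always (equality iff movement is along one axis); L1 > L2 here.
Ratio L1/L2 = 12/√42 ≈ 1.8516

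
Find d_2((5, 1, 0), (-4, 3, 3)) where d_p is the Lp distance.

(Σ|x_i - y_i|^2)^(1/2) = (|5 - (-4)|^2 + |1 - 3|^2 + |0 - 3|^2)^(1/2)
= (9^2 + 2^2 + 3^2)^(1/2) = (81 + 4 + 9)^(1/2) = (94)^(1/2) ≈ 9.6954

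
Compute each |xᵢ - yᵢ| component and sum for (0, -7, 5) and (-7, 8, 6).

Σ|x_i - y_i| = |0 - (-7)| + |-7 - 8| + |5 - 6| = 7 + 15 + 1 = 23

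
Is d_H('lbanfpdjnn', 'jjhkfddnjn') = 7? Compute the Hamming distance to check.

Differing positions: 1, 2, 3, 4, 6, 8, 9. Hamming distance = 7, so the claim is true.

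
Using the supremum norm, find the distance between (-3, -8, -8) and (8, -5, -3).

max(|x_i - y_i|) = max(|-3 - 8|, |-8 - (-5)|, |-8 - (-3)|) = max(11, 3, 5) = 11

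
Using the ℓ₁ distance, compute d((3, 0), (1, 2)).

Σ|x_i - y_i| = |3 - 1| + |0 - 2| = 2 + 2 = 4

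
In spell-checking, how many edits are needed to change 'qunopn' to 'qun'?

Let D[i][j] be the edit distance between the first i characters of 'qunopn' and the first j characters of 'qun', with D[i][0] = i, D[0][j] = j, and D[i][j] = D[i-1][j-1] if the characters match, else 1 + min(D[i-1][j], D[i][j-1], D[i-1][j-1]). Filling the table (rows: prefixes of 'qunopn', columns: prefixes of 'qun'):
     ε  q  u  n
  ε  0  1  2  3
  q  1  0  1  2
  u  2  1  0  1
  n  3  2  1  0
  o  4  3  2  1
  p  5  4  3  2
  n  6  5  4  3
The bottom-right entry gives D[6][3] = 3, so no sequence of fewer than 3 edits works. Backtracking through the table gives one optimal edit sequence (3 edits):
  qunopn → quopn (del n @3)
  quopn → qupn (del o @3)
  qupn → qun (del p @3)
Edit distance = 3.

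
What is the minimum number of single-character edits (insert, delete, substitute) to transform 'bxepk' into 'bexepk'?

Let D[i][j] be the edit distance between the first i characters of 'bxepk' and the first j characters of 'bexepk', with D[i][0] = i, D[0][j] = j, and D[i][j] = D[i-1][j-1] if the characters match, else 1 + min(D[i-1][j], D[i][j-1], D[i-1][j-1]). Filling the table (rows: prefixes of 'bxepk', columns: prefixes of 'bexepk'):
     ε  b  e  x  e  p  k
  ε  0  1  2  3  4  5  6
  b  1  0  1  2  3  4  5
  x  2  1  1  1  2  3  4
  e  3  2  1  2  1  2  3
  p  4  3  2  2  2  1  2
  k  5  4  3  3  3  2  1
The bottom-right entry gives D[5][6] = 1, so no sequence of fewer than 1 edit works. Backtracking through the table gives one optimal edit sequence (1 edit):
  bxepk → bexepk (ins e @2)
Edit distance = 1.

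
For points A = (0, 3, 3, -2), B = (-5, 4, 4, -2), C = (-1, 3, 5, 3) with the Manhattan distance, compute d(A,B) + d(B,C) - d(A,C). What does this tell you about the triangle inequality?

d(A,B) = 5 + 1 + 1 + 0 = 7, d(B,C) = 4 + 1 + 1 + 5 = 11, d(A,C) = 1 + 0 + 2 + 5 = 8.
d(A,B) + d(B,C) - d(A,C) = 7 + 11 - 8 = 18 - 8 = 10. This is ≥ 0, so the triangle inequality holds for these points.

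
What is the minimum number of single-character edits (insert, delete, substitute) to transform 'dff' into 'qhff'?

Let D[i][j] be the edit distance between the first i characters of 'dff' and the first j characters of 'qhff', with D[i][0] = i, D[0][j] = j, and D[i][j] = D[i-1][j-1] if the characters match, else 1 + min(D[i-1][j], D[i][j-1], D[i-1][j-1]). Filling the table (rows: prefixes of 'dff', columns: prefixes of 'qhff'):
     ε  q  h  f  f
  ε  0  1  2  3  4
  d  1  1  2  3  4
  f  2  2  2  2  3
  f  3  3  3  2  2
The bottom-right entry gives D[3][4] = 2, so no sequence of fewer than 2 edits works. Backtracking through the table gives one optimal edit sequence (2 edits):
  dff → qdff (ins q @1)
  qdff → qhff (sub d→h @2)
Edit distance = 2.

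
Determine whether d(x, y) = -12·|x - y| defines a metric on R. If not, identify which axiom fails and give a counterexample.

No. With c = -12 < 0, d fails non-negativity: d(3, 4) = -12·|3 - 4| = -12·1 = -12 < 0.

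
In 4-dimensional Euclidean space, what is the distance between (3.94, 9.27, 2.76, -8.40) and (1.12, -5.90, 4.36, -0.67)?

√(Σ(x_i - y_i)²) = √((3.94 - 1.12)² + (9.27 - (-5.9))² + (2.76 - 4.36)² + (-8.4 - (-0.67))²)
= √(2.82² + 15.17² + (-1.6)² + (-7.73)²) = √(7.9524 + 230.1289 + 2.56 + 59.7529) = √300.3942 ≈ 17.3319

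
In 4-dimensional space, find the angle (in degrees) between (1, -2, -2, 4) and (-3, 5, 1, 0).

With u = (1, -2, -2, 4), v = (-3, 5, 1, 0):
u·v = 1·(-3) + (-2)·5 + (-2)·1 + 4·0 = (-3) + (-10) + (-2) + 0 = -15.
|u| = √(1² + (-2)² + (-2)² + 4²) = √25, |v| = √((-3)² + 5² + 1² + 0²) = √35, so |u||v| = √(25·35) = √875.
cos θ = (u·v)/(|u||v|) = -15/√875 ≈ -0.507093
θ = arccos(-0.507093) ≈ 120.47°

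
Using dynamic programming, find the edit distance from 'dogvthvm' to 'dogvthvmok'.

Let D[i][j] be the edit distance between the first i characters of 'dogvthvm' and the first j characters of 'dogvthvmok', with D[i][0] = i, D[0][j] = j, and D[i][j] = D[i-1][j-1] if the characters match, else 1 + min(D[i-1][j], D[i][j-1], D[i-1][j-1]). Filling the table (rows: prefixes of 'dogvthvm', columns: prefixes of 'dogvthvmok'):
     ε  d  o  g  v  t  h  v  m  o  k
  ε  0  1  2  3  4  5  6  7  8  9 10
  d  1  0  1  2  3  4  5  6  7  8  9
  o  2  1  0  1  2  3  4  5  6  7  8
  g  3  2  1  0  1  2  3  4  5  6  7
  v  4  3  2  1  0  1  2  3  4  5  6
  t  5  4  3  2  1  0  1  2  3  4  5
  h  6  5  4  3  2  1  0  1  2  3  4
  v  7  6  5  4  3  2  1  0  1  2  3
  m  8  7  6  5  4  3  2  1  0  1  2
The bottom-right entry gives D[8][10] = 2, so no sequence of fewer than 2 edits works. Backtracking through the table gives one optimal edit sequence (2 edits):
  dogvthvm → dogvthvmo (ins o @9)
  dogvthvmo → dogvthvmok (ins k @10)
Edit distance = 2.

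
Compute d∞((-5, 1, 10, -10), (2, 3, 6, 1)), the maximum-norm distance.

max(|x_i - y_i|) = max(|-5 - 2|, |1 - 3|, |10 - 6|, |-10 - 1|) = max(7, 2, 4, 11) = 11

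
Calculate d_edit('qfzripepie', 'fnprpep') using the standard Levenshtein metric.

Let D[i][j] be the edit distance between the first i characters of 'qfzripepie' and the first j characters of 'fnprpep', with D[i][0] = i, D[0][j] = j, and D[i][j] = D[i-1][j-1] if the characters match, else 1 + min(D[i-1][j], D[i][j-1], D[i-1][j-1]). Filling the table (rows: prefixes of 'qfzripepie', columns: prefixes of 'fnprpep'):
     ε  f  n  p  r  p  e  p
  ε  0  1  2  3  4  5  6  7
  q  1  1  2  3  4  5  6  7
  f  2  1  2  3  4  5  6  7
  z  3  2  2  3  4  5  6  7
  r  4  3  3  3  3  4  5  6
  i  5  4  4  4  4  4  5  6
  p  6  5  5  4  5  4  5  5
  e  7  6  6  5  5  5  4  5
  p  8  7  7  6  6  5  5  4
  i  9  8  8  7  7  6  6  5
  e 10  9  9  8  8  7  6  6
The bottom-right entry gives D[10][7] = 6, so no sequence of fewer than 6 edits works. Backtracking through the table gives one optimal edit sequence (6 edits):
  qfzripepie → fzripepie (del q @1)
  fzripepie → fnripepie (sub z→n @2)
  fnripepie → fnpipepie (sub r→p @3)
  fnpipepie → fnprpepie (sub i→r @4)
  fnprpepie → fnprpepe (del i @8)
  fnprpepe → fnprpep (del e @8)
Edit distance = 6.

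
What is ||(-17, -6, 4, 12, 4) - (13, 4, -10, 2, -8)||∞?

max(|x_i - y_i|) = max(|-17 - 13|, |-6 - 4|, |4 - (-10)|, |12 - 2|, |4 - (-8)|) = max(30, 10, 14, 10, 12) = 30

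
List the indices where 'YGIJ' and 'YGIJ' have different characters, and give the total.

Differing positions: none. Hamming distance = 0.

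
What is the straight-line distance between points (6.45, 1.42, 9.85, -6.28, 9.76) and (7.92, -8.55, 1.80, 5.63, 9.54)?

√(Σ(x_i - y_i)²) = √((6.45 - 7.92)² + (1.42 - (-8.55))² + (9.85 - 1.8)² + (-6.28 - 5.63)² + (9.76 - 9.54)²)
= √((-1.47)² + 9.97² + 8.05² + (-11.91)² + 0.22²) = √(2.1609 + 99.4009 + 64.8025 + 141.8481 + 0.0484) = √308.2608 ≈ 17.5574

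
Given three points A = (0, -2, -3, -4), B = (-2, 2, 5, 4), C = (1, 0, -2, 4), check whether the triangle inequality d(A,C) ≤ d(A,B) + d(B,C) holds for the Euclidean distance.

d(A,B) = √(2² + 4² + 8² + 8²) = √148 ≈ 12.1655, d(B,C) = √(3² + 2² + 7² + 0²) = √62 ≈ 7.874, d(A,C) = √(1² + 2² + 1² + 8²) = √70 ≈ 8.3666.
d(A,C) ≈ 8.3666 ≤ 12.1655 + 7.874 = 20.0395. Triangle inequality is satisfied.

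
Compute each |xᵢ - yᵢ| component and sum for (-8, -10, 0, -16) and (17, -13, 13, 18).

Σ|x_i - y_i| = |-8 - 17| + |-10 - (-13)| + |0 - 13| + |-16 - 18| = 25 + 3 + 13 + 34 = 75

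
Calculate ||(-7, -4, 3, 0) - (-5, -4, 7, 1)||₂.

√(Σ(x_i - y_i)²) = √((-7 - (-5))² + (-4 - (-4))² + (3 - 7)² + (0 - 1)²)
= √((-2)² + 0² + (-4)² + (-1)²) = √(4 + 0 + 16 + 1) = √21 ≈ 4.5826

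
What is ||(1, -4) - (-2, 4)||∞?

max(|x_i - y_i|) = max(|1 - (-2)|, |-4 - 4|) = max(3, 8) = 8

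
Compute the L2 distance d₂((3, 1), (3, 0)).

√(Σ(x_i - y_i)²) = √((3 - 3)² + (1 - 0)²)
= √(0² + 1²) = √(0 + 1) = √1 = 1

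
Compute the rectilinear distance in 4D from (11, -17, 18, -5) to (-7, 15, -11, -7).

Σ|x_i - y_i| = |11 - (-7)| + |-17 - 15| + |18 - (-11)| + |-5 - (-7)| = 18 + 32 + 29 + 2 = 81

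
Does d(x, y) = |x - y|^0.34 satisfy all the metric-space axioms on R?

Yes. With 0 < p = 0.34 ≤ 1, d(x,y) = |x-y|^0.34 is a metric on R. Non-negativity and symmetry are immediate; |x-y|^0.34 = 0 ⟺ |x-y| = 0 ⟺ x = y. For the triangle inequality, the function t ↦ t^0.34 is subadditive on [0,∞) when p ≤ 1, so |x-z|^0.34 ≤ (|x-y| + |y-z|)^0.34 ≤ |x-y|^0.34 + |y-z|^0.34.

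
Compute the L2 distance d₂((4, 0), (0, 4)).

√(Σ(x_i - y_i)²) = √((4 - 0)² + (0 - 4)²)
= √(4² + (-4)²) = √(16 + 16) = √32 ≈ 5.6569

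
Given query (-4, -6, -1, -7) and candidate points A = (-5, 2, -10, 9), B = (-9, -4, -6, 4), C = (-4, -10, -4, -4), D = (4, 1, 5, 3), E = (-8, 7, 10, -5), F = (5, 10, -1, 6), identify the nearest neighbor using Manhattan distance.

Distances: d(A) = 34, d(B) = 23, d(C) = 10, d(D) = 31, d(E) = 30, d(F) = 38. Nearest: C = (-4, -10, -4, -4) with distance 10.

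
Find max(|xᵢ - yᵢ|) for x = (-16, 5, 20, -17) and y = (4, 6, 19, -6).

max(|x_i - y_i|) = max(|-16 - 4|, |5 - 6|, |20 - 19|, |-17 - (-6)|) = max(20, 1, 1, 11) = 20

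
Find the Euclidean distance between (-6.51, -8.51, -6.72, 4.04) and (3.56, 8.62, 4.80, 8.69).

√(Σ(x_i - y_i)²) = √((-6.51 - 3.56)² + (-8.51 - 8.62)² + (-6.72 - 4.8)² + (4.04 - 8.69)²)
= √((-10.07)² + (-17.13)² + (-11.52)² + (-4.65)²) = √(101.4049 + 293.4369 + 132.7104 + 21.6225) = √549.1747 ≈ 23.4345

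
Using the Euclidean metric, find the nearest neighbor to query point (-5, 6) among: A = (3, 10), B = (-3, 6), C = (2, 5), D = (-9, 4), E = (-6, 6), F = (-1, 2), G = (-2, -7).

Distances: d(A) ≈ 8.9443, d(B) = 2, d(C) ≈ 7.0711, d(D) ≈ 4.4721, d(E) = 1, d(F) ≈ 5.6569, d(G) ≈ 13.3417. Nearest: E = (-6, 6) with distance 1.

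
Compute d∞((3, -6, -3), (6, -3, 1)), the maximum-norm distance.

max(|x_i - y_i|) = max(|3 - 6|, |-6 - (-3)|, |-3 - 1|) = max(3, 3, 4) = 4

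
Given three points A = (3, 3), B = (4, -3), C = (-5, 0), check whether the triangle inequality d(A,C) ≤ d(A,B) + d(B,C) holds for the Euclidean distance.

d(A,B) = √(1² + 6²) = √37 ≈ 6.0828, d(B,C) = √(9² + 3²) = √90 ≈ 9.4868, d(A,C) = √(8² + 3²) = √73 ≈ 8.544.
d(A,C) ≈ 8.544 ≤ 6.0828 + 9.4868 = 15.5696. Triangle inequality is satisfied.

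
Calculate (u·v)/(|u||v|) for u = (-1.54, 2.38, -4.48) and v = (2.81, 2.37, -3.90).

With u = (-1.54, 2.38, -4.48), v = (2.81, 2.37, -3.90):
u·v = (-1.54)·2.81 + 2.38·2.37 + (-4.48)·(-3.9) = (-4.3274) + 5.6406 + 17.472 = 18.7852.
|u| = √((-1.54)² + 2.38² + (-4.48)²) = √(2.3716 + 5.6644 + 20.0704) = √28.1064, |v| = √(2.81² + 2.37² + (-3.9)²) = √(7.8961 + 5.6169 + 15.21) = √28.723.
cos θ = (u·v)/(|u||v|) = 18.7852/(√28.1064·√28.723) ≈ 0.6611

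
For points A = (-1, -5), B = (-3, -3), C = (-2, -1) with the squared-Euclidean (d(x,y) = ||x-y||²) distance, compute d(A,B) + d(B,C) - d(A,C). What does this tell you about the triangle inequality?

d(A,B) = 2² + 2² = 8, d(B,C) = 1² + 2² = 5, d(A,C) = 1² + 4² = 17.
d(A,B) + d(B,C) - d(A,C) = 8 + 5 - 17 = 13 - 17 = -4. This is < 0, so the triangle inequality FAILS for these points (squared-Euclidean is not a metric).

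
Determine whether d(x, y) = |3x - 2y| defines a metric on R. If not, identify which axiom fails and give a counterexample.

No. d fails symmetry: d(1, 2) = |3·1 - 2·2| = |-1| = 1, but d(2, 1) = |3·2 - 2·1| = |4| = 4. Since 1 ≠ 4, d(x,y) ≠ d(y,x) in general.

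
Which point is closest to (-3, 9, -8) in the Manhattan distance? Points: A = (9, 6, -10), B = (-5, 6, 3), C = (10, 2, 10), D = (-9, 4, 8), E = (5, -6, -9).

Distances: d(A) = 17, d(B) = 16, d(C) = 38, d(D) = 27, d(E) = 24. Nearest: B = (-5, 6, 3) with distance 16.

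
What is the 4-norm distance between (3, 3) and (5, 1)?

(Σ|x_i - y_i|^4)^(1/4) = (|3 - 5|^4 + |3 - 1|^4)^(1/4)
= (2^4 + 2^4)^(1/4) = (16 + 16)^(1/4) = (32)^(1/4) ≈ 2.3784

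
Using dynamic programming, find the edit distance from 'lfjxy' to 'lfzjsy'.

Let D[i][j] be the edit distance between the first i characters of 'lfjxy' and the first j characters of 'lfzjsy', with D[i][0] = i, D[0][j] = j, and D[i][j] = D[i-1][j-1] if the characters match, else 1 + min(D[i-1][j], D[i][j-1], D[i-1][j-1]). Filling the table (rows: prefixes of 'lfjxy', columns: prefixes of 'lfzjsy'):
     ε  l  f  z  j  s  y
  ε  0  1  2  3  4  5  6
  l  1  0  1  2  3  4  5
  f  2  1  0  1  2  3  4
  j  3  2  1  1  1  2  3
  x  4  3  2  2  2  2  3
  y  5  4  3  3  3  3  2
The bottom-right entry gives D[5][6] = 2, so no sequence of fewer than 2 edits works. Backtracking through the table gives one optimal edit sequence (2 edits):
  lfjxy → lfzjxy (ins z @3)
  lfzjxy → lfzjsy (sub x→s @5)
Edit distance = 2.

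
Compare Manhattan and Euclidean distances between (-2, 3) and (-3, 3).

L1 = |-2 - (-3)| + |3 - 3| = 1 + 0 = 1
L2 = √(1² + 0²) = √1 = 1
L1 ≥ L2 always (equality iff movement is along one axis); L1 = L2 here (movement is along a single axis).
Ratio L1/L2 = 1/1 = 1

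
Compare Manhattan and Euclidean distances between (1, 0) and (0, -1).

L1 = |1 - 0| + |0 - (-1)| = 1 + 1 = 2
L2 = √(1² + 1²) = √2 ≈ 1.4142
L1 ≥ L2 always (equality iff movement is along one axis); L1 > L2 here.
Ratio L1/L2 = 2/√2 ≈ 1.4142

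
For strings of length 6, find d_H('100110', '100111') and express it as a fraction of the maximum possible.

Differing positions: 6. Hamming distance = 1. The maximum possible Hamming distance for length-6 strings is 6, so d_H/6 = 1/6 ≈ 0.1667.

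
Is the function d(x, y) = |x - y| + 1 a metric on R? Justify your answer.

No. d fails identity of indiscernibles (specifically d(x,x) = 0): d(7, 7) = |7 - 7| + 1 = 0 + 1 = 1 ≠ 0.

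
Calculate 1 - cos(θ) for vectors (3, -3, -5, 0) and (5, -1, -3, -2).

With u = (3, -3, -5, 0), v = (5, -1, -3, -2):
u·v = 3·5 + (-3)·(-1) + (-5)·(-3) + 0·(-2) = 15 + 3 + 15 + 0 = 33.
|u| = √(3² + (-3)² + (-5)² + 0²) = √43, |v| = √(5² + (-1)² + (-3)² + (-2)²) = √39, so |u||v| = √(43·39) = √1677.
cos θ = (u·v)/(|u||v|) = 33/√1677 ≈ 0.8058
Cosine distance = 1 - cos θ ≈ 1 - 0.8058 = 0.1942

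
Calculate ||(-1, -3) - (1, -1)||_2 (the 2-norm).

(Σ|x_i - y_i|^2)^(1/2) = (|-1 - 1|^2 + |-3 - (-1)|^2)^(1/2)
= (2^2 + 2^2)^(1/2) = (4 + 4)^(1/2) = (8)^(1/2) ≈ 2.8284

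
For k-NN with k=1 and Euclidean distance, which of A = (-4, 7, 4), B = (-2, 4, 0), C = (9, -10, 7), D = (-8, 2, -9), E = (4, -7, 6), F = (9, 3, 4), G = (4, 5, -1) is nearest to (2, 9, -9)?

Distances: d(A) ≈ 14.4568, d(B) ≈ 11.0454, d(C) ≈ 25.807, d(D) ≈ 12.2066, d(E) ≈ 22.0227, d(F) ≈ 15.9374, d(G) ≈ 9.1652. Nearest: G = (4, 5, -1) with distance 9.1652.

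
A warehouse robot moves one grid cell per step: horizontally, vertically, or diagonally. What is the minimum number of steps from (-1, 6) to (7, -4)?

max(|x_i - y_i|) = max(|-1 - 7|, |6 - (-4)|) = max(8, 10) = 10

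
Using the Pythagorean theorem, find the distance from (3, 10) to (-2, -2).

√(Σ(x_i - y_i)²) = √((3 - (-2))² + (10 - (-2))²)
= √(5² + 12²) = √(25 + 144) = √169 = 13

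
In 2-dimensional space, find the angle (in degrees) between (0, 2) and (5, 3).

With u = (0, 2), v = (5, 3):
u·v = 0·5 + 2·3 = 0 + 6 = 6.
|u| = √(0² + 2²) = √4, |v| = √(5² + 3²) = √34, so |u||v| = √(4·34) = √136.
cos θ = (u·v)/(|u||v|) = 6/√136 ≈ 0.514496
θ = arccos(0.514496) ≈ 59.04°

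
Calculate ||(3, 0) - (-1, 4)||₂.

√(Σ(x_i - y_i)²) = √((3 - (-1))² + (0 - 4)²)
= √(4² + (-4)²) = √(16 + 16) = √32 ≈ 5.6569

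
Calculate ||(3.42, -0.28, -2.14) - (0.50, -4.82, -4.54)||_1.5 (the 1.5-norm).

(Σ|x_i - y_i|^1.5)^(1/1.5) = (|3.42 - 0.5|^1.5 + |-0.28 - (-4.82)|^1.5 + |-2.14 - (-4.54)|^1.5)^(1/1.5)
= (2.92^1.5 + 4.54^1.5 + 2.4^1.5)^(1/1.5) ≈ (4.9897 + 9.6735 + 3.7181)^(1/1.5) = (18.3813)^(1/1.5) ≈ 6.9649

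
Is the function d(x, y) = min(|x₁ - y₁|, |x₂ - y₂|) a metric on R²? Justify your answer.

No. d fails identity of indiscernibles: take x = (5, 0) and y = (5, 3). Then d(x,y) = min(|5 - 5|, |0 - 3|) = min(0, 3) = 0, yet x ≠ y.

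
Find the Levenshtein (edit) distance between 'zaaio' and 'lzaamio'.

Let D[i][j] be the edit distance between the first i characters of 'zaaio' and the first j characters of 'lzaamio', with D[i][0] = i, D[0][j] = j, and D[i][j] = D[i-1][j-1] if the characters match, else 1 + min(D[i-1][j], D[i][j-1], D[i-1][j-1]). Filling the table (rows: prefixes of 'zaaio', columns: prefixes of 'lzaamio'):
     ε  l  z  a  a  m  i  o
  ε  0  1  2  3  4  5  6  7
  z  1  1  1  2  3  4  5  6
  a  2  2  2  1  2  3  4  5
  a  3  3  3  2  1  2  3  4
  i  4  4  4  3  2  2  2  3
  o  5  5  5  4  3  3  3  2
The bottom-right entry gives D[5][7] = 2, so no sequence of fewer than 2 edits works. Backtracking through the table gives one optimal edit sequence (2 edits):
  zaaio → lzaaio (ins l @1)
  lzaaio → lzaamio (ins m @5)
Edit distance = 2.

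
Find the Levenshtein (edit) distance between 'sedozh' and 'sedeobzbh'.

Let D[i][j] be the edit distance between the first i characters of 'sedozh' and the first j characters of 'sedeobzbh', with D[i][0] = i, D[0][j] = j, and D[i][j] = D[i-1][j-1] if the characters match, else 1 + min(D[i-1][j], D[i][j-1], D[i-1][j-1]). Filling the table (rows: prefixes of 'sedozh', columns: prefixes of 'sedeobzbh'):
     ε  s  e  d  e  o  b  z  b  h
  ε  0  1  2  3  4  5  6  7  8  9
  s  1  0  1  2  3  4  5  6  7  8
  e  2  1  0  1  2  3  4  5  6  7
  d  3  2  1  0  1  2  3  4  5  6
  o  4  3  2  1  1  1  2  3  4  5
  z  5  4  3  2  2  2  2  2  3  4
  h  6  5  4  3  3  3  3  3  3  3
The bottom-right entry gives D[6][9] = 3, so no sequence of fewer than 3 edits works. Backtracking through the table gives one optimal edit sequence (3 edits):
  sedozh → sedeozh (ins e @4)
  sedeozh → sedeobzh (ins b @6)
  sedeobzh → sedeobzbh (ins b @8)
Edit distance = 3.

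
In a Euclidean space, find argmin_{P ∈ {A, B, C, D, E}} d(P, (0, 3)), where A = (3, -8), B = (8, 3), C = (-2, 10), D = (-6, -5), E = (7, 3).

Distances: d(A) ≈ 11.4018, d(B) = 8, d(C) ≈ 7.2801, d(D) = 10, d(E) = 7. Nearest: E = (7, 3) with distance 7.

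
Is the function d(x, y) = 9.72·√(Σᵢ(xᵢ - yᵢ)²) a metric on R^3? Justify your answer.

Yes. The L2 (Euclidean) norm induces a metric on R^3, and multiplying a metric by a positive constant 9.72 > 0 preserves all four axioms: non-negativity (9.72·||x-y|| ≥ 0), identity (9.72·||x-y|| = 0 ⟺ ||x-y|| = 0 ⟺ x = y), symmetry (||x-y|| = ||y-x||), and the triangle inequality (9.72·||x-z|| ≤ 9.72·||x-y|| + 9.72·||y-z||). So d is a metric.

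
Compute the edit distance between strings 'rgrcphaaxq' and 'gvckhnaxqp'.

Let D[i][j] be the edit distance between the first i characters of 'rgrcphaaxq' and the first j characters of 'gvckhnaxqp', with D[i][0] = i, D[0][j] = j, and D[i][j] = D[i-1][j-1] if the characters match, else 1 + min(D[i-1][j], D[i][j-1], D[i-1][j-1]). Filling the table (rows: prefixes of 'rgrcphaaxq', columns: prefixes of 'gvckhnaxqp'):
     ε  g  v  c  k  h  n  a  x  q  p
  ε  0  1  2  3  4  5  6  7  8  9 10
  r  1  1  2  3  4  5  6  7  8  9 10
  g  2  1  2  3  4  5  6  7  8  9 10
  r  3  2  2  3  4  5  6  7  8  9 10
  c  4  3  3  2  3  4  5  6  7  8  9
  p  5  4  4  3  3  4  5  6  7  8  8
  h  6  5  5  4  4  3  4  5  6  7  8
  a  7  6  6  5  5  4  4  4  5  6  7
  a  8  7  7  6  6  5  5  4  5  6  7
  x  9  8  8  7  7  6  6  5  4  5  6
  q 10  9  9  8  8  7  7  6  5  4  5
The bottom-right entry gives D[10][10] = 5, so no sequence of fewer than 5 edits works. Backtracking through the table gives one optimal edit sequence (5 edits):
  rgrcphaaxq → grcphaaxq (del r @1)
  grcphaaxq → gvcphaaxq (sub r→v @2)
  gvcphaaxq → gvckhaaxq (sub p→k @4)
  gvckhaaxq → gvckhnaxq (sub a→n @6)
  gvckhnaxq → gvckhnaxqp (ins p @10)
Edit distance = 5.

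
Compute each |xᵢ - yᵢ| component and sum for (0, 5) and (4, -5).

Σ|x_i - y_i| = |0 - 4| + |5 - (-5)| = 4 + 10 = 14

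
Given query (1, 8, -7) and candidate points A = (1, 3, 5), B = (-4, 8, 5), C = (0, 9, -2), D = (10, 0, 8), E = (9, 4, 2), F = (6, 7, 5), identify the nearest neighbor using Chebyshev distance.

Distances: d(A) = 12, d(B) = 12, d(C) = 5, d(D) = 15, d(E) = 9, d(F) = 12. Nearest: C = (0, 9, -2) with distance 5.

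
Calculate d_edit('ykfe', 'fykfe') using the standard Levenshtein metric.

Let D[i][j] be the edit distance between the first i characters of 'ykfe' and the first j characters of 'fykfe', with D[i][0] = i, D[0][j] = j, and D[i][j] = D[i-1][j-1] if the characters match, else 1 + min(D[i-1][j], D[i][j-1], D[i-1][j-1]). Filling the table (rows: prefixes of 'ykfe', columns: prefixes of 'fykfe'):
     ε  f  y  k  f  e
  ε  0  1  2  3  4  5
  y  1  1  1  2  3  4
  k  2  2  2  1  2  3
  f  3  2  3  2  1  2
  e  4  3  3  3  2  1
The bottom-right entry gives D[4][5] = 1, so no sequence of fewer than 1 edit works. Backtracking through the table gives one optimal edit sequence (1 edit):
  ykfe → fykfe (ins f @1)
Edit distance = 1.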